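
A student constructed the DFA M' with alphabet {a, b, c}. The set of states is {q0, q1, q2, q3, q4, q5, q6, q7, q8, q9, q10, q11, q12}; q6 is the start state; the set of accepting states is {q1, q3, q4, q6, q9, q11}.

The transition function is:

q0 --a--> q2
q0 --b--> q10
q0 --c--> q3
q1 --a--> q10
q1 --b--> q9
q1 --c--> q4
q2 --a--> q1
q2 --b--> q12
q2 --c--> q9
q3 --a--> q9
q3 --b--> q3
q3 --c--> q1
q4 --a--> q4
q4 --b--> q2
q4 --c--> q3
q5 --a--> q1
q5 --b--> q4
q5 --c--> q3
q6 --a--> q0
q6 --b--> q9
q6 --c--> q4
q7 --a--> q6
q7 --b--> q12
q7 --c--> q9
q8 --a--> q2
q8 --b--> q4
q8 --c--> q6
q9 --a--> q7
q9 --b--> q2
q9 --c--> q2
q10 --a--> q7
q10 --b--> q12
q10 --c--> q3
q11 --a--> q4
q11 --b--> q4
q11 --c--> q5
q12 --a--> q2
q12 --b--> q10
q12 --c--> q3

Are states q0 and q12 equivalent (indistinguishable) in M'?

Yes

States {q5,q8,q11} cannot be reached from the start state, so discard them.
Initial partition by acceptance: {q1,q3,q4,q6,q9} | {q0,q2,q7,q10,q12}.
Refine {q1,q3,q4,q6,q9} on symbol a: members go to different blocks, giving {q1,q6,q9} and {q3,q4}.
Refine {q1,q6,q9} on symbol b: members go to different blocks, giving {q1,q6} and {q9}.
Refine {q0,q2,q7,q10,q12} on symbol a: members go to different blocks, giving {q0,q10,q12} and {q2,q7}.
Refine {q3,q4} on symbol a: members go to different blocks, giving {q3} and {q4}.
No further refinement is possible. Final partition (6 blocks): {q1,q6} | {q0,q10,q12} | {q3} | {q9} | {q2,q7} | {q4}.
q0 and q12 lie in the same block of the stable partition, so they are equivalent — no string distinguishes them.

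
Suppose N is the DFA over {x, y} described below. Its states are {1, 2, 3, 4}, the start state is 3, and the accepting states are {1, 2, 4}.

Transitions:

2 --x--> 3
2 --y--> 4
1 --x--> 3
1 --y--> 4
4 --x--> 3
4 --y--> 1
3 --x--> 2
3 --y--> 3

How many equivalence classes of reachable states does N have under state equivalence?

Initial partition by acceptance: {1,2,4} | {3}.
The partition is now stable with 2 blocks: {1,2,4} | {3}.

2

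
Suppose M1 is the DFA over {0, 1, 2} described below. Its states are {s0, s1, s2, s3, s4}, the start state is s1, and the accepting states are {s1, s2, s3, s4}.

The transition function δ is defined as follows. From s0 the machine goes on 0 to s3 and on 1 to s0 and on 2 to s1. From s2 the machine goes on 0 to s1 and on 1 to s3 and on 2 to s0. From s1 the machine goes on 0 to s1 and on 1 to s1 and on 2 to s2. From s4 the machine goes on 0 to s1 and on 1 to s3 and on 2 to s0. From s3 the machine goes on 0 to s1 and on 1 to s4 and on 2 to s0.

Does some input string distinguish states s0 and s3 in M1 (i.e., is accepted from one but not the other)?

All states are reachable from the start state.
Start with accepting vs non-accepting: {s1,s2,s3,s4} | {s0}.
Split {s1,s2,s3,s4} by δ(·,2) → {s2,s3,s4} and {s1}.
The partition is now stable with 3 blocks: {s2,s3,s4} | {s0} | {s1}.
s0 and s3 end up in different blocks, so they are distinguishable. For instance, the string 'ε' is accepted from only s3.

Yes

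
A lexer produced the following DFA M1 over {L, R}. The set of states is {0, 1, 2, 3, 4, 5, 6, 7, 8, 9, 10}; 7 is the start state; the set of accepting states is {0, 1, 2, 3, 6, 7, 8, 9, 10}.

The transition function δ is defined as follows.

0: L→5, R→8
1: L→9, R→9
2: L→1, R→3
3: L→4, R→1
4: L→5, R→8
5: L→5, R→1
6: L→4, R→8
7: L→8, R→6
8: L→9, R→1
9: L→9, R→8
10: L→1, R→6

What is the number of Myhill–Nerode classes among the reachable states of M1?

4

Reachable states from the start: {1,4,5,6,7,8,9}. Unreachable: {0,2,3,10} — drop them.
P0 = {1,6,7,8,9} | {4,5}.
On input L, block {1,6,7,8,9} splits into {1,7,8,9} and {6}.
Refine {1,7,8,9} on symbol R: members go to different blocks, giving {1,8,9} and {7}.
Stable partition: {1,8,9} | {4,5} | {6} | {7} — 4 equivalence classes.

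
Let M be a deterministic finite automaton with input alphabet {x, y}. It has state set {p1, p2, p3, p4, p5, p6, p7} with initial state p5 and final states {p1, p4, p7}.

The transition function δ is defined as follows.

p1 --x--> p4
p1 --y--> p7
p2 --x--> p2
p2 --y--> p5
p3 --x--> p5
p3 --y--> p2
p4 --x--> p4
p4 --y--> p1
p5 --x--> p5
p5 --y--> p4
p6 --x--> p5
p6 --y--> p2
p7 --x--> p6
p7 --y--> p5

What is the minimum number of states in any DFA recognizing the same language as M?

6

Reachable states from the start: {p1,p2,p4,p5,p6,p7}. Unreachable: {p3} — drop them.
Start with accepting vs non-accepting: {p1,p4,p7} | {p2,p5,p6}.
Split {p1,p4,p7} by δ(·,x) → {p1,p4} and {p7}.
On input y, block {p1,p4} splits into {p1} and {p4}.
Refine {p2,p5,p6} on symbol y: members go to different blocks, giving {p2,p6} and {p5}.
On input x, block {p2,p6} splits into {p2} and {p6}.
The partition is now stable with 6 blocks: {p1} | {p2} | {p7} | {p4} | {p5} | {p6}.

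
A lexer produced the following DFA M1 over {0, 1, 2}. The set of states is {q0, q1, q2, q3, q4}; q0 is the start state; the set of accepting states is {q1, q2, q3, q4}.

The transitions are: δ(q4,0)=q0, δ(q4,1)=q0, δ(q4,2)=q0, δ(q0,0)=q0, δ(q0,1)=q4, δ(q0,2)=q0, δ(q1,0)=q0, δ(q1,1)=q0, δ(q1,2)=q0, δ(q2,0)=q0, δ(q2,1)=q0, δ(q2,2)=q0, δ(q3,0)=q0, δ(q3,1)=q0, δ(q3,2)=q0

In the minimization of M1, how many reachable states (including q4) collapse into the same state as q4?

1

States {q1,q2,q3} cannot be reached from the start state, so discard them.
P0 = {q4} | {q0}.
Stable partition: {q4} | {q0} — 2 equivalence classes.
The equivalence class containing q4 is {q4}, of size 1.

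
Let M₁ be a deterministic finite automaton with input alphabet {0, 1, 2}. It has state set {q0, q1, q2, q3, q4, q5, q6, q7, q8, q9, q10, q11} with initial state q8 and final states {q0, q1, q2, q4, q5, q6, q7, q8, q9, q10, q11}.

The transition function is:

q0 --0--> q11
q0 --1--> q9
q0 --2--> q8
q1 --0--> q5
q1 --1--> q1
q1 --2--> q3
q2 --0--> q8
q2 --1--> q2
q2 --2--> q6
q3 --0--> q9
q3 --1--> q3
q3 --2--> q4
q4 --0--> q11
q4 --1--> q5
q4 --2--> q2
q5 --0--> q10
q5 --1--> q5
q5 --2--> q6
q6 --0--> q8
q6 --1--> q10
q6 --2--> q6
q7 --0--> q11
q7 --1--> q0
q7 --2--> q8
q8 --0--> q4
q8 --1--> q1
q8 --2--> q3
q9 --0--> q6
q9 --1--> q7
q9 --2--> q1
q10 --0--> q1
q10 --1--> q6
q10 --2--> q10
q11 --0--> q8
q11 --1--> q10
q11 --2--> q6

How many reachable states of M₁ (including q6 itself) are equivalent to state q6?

4

Initial partition by acceptance: {q0,q1,q2,q4,q5,q6,q7,q8,q9,q10,q11} | {q3}.
Split {q0,q1,q2,q4,q5,q6,q7,q8,q9,q10,q11} by δ(·,2) → {q0,q2,q4,q5,q6,q7,q9,q10,q11} and {q1,q8}.
Split {q0,q2,q4,q5,q6,q7,q9,q10,q11} by δ(·,0) → {q0,q4,q5,q7,q9} and {q2,q6,q10,q11}.
Refine {q0,q4,q5,q7,q9} on symbol 2: members go to different blocks, giving {q0,q7,q9} and {q4,q5}.
The partition is now stable with 5 blocks: {q0,q7,q9} | {q3} | {q1,q8} | {q2,q6,q10,q11} | {q4,q5}.
The equivalence class containing q6 is {q2,q6,q10,q11}, of size 4.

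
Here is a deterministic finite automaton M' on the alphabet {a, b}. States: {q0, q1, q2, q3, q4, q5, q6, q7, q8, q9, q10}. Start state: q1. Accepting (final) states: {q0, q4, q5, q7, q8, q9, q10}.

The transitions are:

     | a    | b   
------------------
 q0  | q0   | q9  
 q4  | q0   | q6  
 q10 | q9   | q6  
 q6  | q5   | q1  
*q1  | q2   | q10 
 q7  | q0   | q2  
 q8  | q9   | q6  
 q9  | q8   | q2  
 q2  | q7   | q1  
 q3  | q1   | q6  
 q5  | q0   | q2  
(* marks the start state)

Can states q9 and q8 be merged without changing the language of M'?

First remove the unreachable states {q3,q4}; 9 states remain.
Initial partition by acceptance: {q0,q5,q7,q8,q9,q10} | {q1,q2,q6}.
Split {q0,q5,q7,q8,q9,q10} by δ(·,b) → {q5,q7,q8,q9,q10} and {q0}.
Refine {q5,q7,q8,q9,q10} on symbol a: members go to different blocks, giving {q8,q9,q10} and {q5,q7}.
On input a, block {q1,q2,q6} splits into {q2,q6} and {q1}.
The partition is now stable with 5 blocks: {q8,q9,q10} | {q2,q6} | {q0} | {q5,q7} | {q1}.
q9 and q8 lie in the same block of the stable partition, so they are equivalent — no string distinguishes them.

Yes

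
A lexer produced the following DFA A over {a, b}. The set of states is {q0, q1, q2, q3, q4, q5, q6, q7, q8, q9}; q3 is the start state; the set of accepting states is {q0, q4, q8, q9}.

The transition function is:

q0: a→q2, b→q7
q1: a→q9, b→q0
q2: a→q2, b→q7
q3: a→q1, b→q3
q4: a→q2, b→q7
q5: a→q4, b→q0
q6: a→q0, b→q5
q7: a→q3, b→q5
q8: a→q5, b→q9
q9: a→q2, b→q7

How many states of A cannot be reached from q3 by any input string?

No path from q3 leads to q6, q8; the other 8 states are all reachable.

2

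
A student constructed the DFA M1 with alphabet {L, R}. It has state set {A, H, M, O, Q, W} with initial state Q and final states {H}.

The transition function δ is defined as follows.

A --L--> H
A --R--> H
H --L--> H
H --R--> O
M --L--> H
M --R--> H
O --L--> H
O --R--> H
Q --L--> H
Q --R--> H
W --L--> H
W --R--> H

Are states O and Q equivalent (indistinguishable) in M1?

Yes

First remove the unreachable states {A,M,W}; 3 states remain.
P0 = {H} | {O,Q}.
Stable partition: {H} | {O,Q} — 2 equivalence classes.
O and Q lie in the same block of the stable partition, so they are equivalent — no string distinguishes them.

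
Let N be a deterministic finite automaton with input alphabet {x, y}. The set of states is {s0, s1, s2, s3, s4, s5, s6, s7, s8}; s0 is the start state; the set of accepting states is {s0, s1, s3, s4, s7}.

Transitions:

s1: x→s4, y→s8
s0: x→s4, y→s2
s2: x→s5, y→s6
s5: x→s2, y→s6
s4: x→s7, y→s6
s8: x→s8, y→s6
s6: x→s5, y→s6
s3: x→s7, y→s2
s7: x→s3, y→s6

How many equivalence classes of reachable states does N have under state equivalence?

First remove the unreachable states {s1,s8}; 7 states remain.
Initial partition by acceptance: {s0,s3,s4,s7} | {s2,s5,s6}.
No further refinement is possible. Final partition (2 blocks): {s0,s3,s4,s7} | {s2,s5,s6}.

2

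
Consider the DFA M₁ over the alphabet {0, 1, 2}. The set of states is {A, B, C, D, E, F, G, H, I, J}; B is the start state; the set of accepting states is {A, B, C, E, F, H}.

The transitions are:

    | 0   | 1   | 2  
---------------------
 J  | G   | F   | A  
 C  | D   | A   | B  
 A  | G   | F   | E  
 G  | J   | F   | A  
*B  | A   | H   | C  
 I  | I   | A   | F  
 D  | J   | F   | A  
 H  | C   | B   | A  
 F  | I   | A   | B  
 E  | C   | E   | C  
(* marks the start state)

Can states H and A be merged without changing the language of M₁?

No

All states are reachable from the start state.
Initial partition by acceptance: {A,B,C,E,F,H} | {D,G,I,J}.
On input 0, block {A,B,C,E,F,H} splits into {A,C,F} and {B,E,H}.
The partition is now stable with 3 blocks: {A,C,F} | {D,G,I,J} | {B,E,H}.
H and A end up in different blocks, so they are distinguishable. For instance, the string '0' is accepted from only H.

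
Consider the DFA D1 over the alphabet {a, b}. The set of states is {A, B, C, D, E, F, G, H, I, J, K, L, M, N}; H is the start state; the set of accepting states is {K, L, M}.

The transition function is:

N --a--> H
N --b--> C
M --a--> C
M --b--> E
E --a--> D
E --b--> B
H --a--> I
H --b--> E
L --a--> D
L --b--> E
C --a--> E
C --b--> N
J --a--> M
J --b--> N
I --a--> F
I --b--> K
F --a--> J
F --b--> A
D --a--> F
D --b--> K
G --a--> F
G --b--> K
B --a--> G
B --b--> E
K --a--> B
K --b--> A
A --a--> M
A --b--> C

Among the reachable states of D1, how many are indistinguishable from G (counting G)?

States {L} cannot be reached from the start state, so discard them.
P0 = {K,M} | {A,B,C,D,E,F,G,H,I,J,N}.
Split {A,B,C,D,E,F,G,H,I,J,N} by δ(·,a) → {B,C,D,E,F,G,H,I,N} and {A,J}.
On input b, block {K,M} splits into {K} and {M}.
Refine {B,C,D,E,F,G,H,I,N} on symbol a: members go to different blocks, giving {B,C,D,E,G,H,I,N} and {F}.
On input a, block {B,C,D,E,G,H,I,N} splits into {B,C,E,H,N} and {D,G,I}.
Refine {B,C,E,H,N} on symbol a: members go to different blocks, giving {B,E,H} and {C,N}.
The partition is now stable with 7 blocks: {K} | {B,E,H} | {A,J} | {M} | {F} | {D,G,I} | {C,N}.
The equivalence class containing G is {D,G,I}, of size 3.

3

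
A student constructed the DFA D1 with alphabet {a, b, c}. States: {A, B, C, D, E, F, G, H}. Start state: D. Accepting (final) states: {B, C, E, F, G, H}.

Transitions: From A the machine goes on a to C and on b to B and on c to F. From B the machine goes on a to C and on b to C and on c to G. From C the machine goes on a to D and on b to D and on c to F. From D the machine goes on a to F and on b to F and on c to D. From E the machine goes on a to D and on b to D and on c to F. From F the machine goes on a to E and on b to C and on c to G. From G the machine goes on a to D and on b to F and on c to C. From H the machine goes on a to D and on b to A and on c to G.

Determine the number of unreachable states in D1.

BFS from D reaches {C, D, E, F, G}; the 3 state(s) A, B, H are never visited.

3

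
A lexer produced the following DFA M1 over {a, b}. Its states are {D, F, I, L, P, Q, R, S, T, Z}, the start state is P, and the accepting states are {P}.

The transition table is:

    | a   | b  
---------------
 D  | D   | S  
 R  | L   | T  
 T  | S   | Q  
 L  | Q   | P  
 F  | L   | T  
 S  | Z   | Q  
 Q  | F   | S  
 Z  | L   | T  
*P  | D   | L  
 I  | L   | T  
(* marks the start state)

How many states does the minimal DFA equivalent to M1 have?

States {I,R} cannot be reached from the start state, so discard them.
Start with accepting vs non-accepting: {P} | {D,F,L,Q,S,T,Z}.
Refine {D,F,L,Q,S,T,Z} on symbol b: members go to different blocks, giving {D,F,Q,S,T,Z} and {L}.
Split {D,F,Q,S,T,Z} by δ(·,a) → {D,Q,S,T} and {F,Z}.
Refine {D,Q,S,T} on symbol a: members go to different blocks, giving {D,T} and {Q,S}.
On input a, block {D,T} splits into {T} and {D}.
No further refinement is possible. Final partition (6 blocks): {P} | {T} | {L} | {F,Z} | {Q,S} | {D}.

6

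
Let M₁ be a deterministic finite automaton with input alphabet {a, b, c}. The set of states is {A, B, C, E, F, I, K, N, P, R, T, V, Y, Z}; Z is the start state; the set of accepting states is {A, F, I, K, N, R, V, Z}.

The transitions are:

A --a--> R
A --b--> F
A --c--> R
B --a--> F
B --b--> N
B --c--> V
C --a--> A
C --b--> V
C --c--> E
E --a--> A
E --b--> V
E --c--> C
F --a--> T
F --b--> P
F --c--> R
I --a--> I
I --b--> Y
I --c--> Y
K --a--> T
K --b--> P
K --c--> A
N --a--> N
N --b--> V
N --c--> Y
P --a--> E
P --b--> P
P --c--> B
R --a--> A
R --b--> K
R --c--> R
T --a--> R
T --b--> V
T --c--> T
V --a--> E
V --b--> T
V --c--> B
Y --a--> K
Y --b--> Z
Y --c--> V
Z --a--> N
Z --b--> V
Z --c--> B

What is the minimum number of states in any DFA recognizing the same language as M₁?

7

First remove the unreachable states {I}; 13 states remain.
Start with accepting vs non-accepting: {A,F,K,N,R,V,Z} | {B,C,E,P,T,Y}.
Split {A,F,K,N,R,V,Z} by δ(·,a) → {A,N,R,Z} and {F,K,V}.
On input c, block {A,N,R,Z} splits into {N,Z} and {A,R}.
Refine {B,C,E,P,T,Y} on symbol a: members go to different blocks, giving {C,E,T} and {B,Y} and {P}.
On input b, block {F,K,V} splits into {F,K} and {V}.
Stable partition: {N,Z} | {C,E,T} | {F,K} | {A,R} | {B,Y} | {P} | {V} — 7 equivalence classes.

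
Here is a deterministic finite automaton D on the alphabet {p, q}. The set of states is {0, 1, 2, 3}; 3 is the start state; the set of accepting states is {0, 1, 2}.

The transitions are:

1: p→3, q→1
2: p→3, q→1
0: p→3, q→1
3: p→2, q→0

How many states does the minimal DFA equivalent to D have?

2

Every state is reachable, so we keep all 4.
P0 = {0,1,2} | {3}.
No further refinement is possible. Final partition (2 blocks): {0,1,2} | {3}.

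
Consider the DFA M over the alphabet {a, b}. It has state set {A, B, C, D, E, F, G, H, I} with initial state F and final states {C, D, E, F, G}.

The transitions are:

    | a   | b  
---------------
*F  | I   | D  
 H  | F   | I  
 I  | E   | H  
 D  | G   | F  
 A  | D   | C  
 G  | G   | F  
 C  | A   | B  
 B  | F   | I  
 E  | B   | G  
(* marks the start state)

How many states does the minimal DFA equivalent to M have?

First remove the unreachable states {A,C}; 7 states remain.
Initial partition by acceptance: {D,E,F,G} | {B,H,I}.
Split {D,E,F,G} by δ(·,a) → {D,G} and {E,F}.
Stable partition: {D,G} | {B,H,I} | {E,F} — 3 equivalence classes.

3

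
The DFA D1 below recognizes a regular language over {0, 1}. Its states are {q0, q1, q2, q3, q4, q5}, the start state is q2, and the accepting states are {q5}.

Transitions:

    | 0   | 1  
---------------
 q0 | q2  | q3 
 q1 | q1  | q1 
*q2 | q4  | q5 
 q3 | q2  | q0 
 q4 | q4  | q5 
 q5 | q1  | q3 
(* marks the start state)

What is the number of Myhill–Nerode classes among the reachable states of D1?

4

All states are reachable from the start state.
Start with accepting vs non-accepting: {q5} | {q0,q1,q2,q3,q4}.
On input 1, block {q0,q1,q2,q3,q4} splits into {q0,q1,q3} and {q2,q4}.
Split {q0,q1,q3} by δ(·,0) → {q0,q3} and {q1}.
Stable partition: {q5} | {q0,q3} | {q2,q4} | {q1} — 4 equivalence classes.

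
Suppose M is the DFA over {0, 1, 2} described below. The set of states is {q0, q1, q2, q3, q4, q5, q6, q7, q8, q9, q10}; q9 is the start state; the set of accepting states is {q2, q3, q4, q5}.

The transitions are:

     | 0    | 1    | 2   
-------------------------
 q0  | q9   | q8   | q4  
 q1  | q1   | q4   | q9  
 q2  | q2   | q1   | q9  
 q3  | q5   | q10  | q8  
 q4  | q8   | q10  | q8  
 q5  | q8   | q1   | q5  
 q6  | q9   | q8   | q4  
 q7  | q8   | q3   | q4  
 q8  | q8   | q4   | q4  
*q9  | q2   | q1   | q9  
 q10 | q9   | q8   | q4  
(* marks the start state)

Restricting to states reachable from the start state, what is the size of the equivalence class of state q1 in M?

1

First remove the unreachable states {q0,q3,q5,q6,q7}; 6 states remain.
P0 = {q2,q4} | {q1,q8,q9,q10}.
On input 0, block {q2,q4} splits into {q2} and {q4}.
Refine {q1,q8,q9,q10} on symbol 0: members go to different blocks, giving {q1,q8,q10} and {q9}.
Refine {q1,q8,q10} on symbol 0: members go to different blocks, giving {q1,q8} and {q10}.
Split {q1,q8} by δ(·,2) → {q1} and {q8}.
The partition is now stable with 6 blocks: {q2} | {q1} | {q4} | {q9} | {q10} | {q8}.
The equivalence class containing q1 is {q1}, of size 1.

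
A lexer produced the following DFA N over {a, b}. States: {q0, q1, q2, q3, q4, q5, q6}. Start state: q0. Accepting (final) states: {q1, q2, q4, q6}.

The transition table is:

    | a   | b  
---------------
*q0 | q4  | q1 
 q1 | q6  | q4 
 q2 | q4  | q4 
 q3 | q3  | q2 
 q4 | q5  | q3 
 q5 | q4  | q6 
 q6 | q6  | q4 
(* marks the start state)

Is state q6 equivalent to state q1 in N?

All states are reachable from the start state.
Start with accepting vs non-accepting: {q1,q2,q4,q6} | {q0,q3,q5}.
Refine {q1,q2,q4,q6} on symbol a: members go to different blocks, giving {q1,q2,q6} and {q4}.
Split {q1,q2,q6} by δ(·,a) → {q1,q6} and {q2}.
On input a, block {q0,q3,q5} splits into {q0,q5} and {q3}.
Stable partition: {q1,q6} | {q0,q5} | {q4} | {q2} | {q3} — 5 equivalence classes.
q6 and q1 lie in the same block of the stable partition, so they are equivalent — no string distinguishes them.

Yes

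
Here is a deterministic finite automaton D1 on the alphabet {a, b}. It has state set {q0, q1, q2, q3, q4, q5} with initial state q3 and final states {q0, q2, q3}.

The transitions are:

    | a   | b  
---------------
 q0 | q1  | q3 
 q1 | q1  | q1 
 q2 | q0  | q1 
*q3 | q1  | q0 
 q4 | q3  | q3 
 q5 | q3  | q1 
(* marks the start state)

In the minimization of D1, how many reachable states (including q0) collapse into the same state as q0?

First remove the unreachable states {q2,q4,q5}; 3 states remain.
P0 = {q0,q3} | {q1}.
No further refinement is possible. Final partition (2 blocks): {q0,q3} | {q1}.
State q0 belongs to the block {q0,q3}, which has 2 states.

2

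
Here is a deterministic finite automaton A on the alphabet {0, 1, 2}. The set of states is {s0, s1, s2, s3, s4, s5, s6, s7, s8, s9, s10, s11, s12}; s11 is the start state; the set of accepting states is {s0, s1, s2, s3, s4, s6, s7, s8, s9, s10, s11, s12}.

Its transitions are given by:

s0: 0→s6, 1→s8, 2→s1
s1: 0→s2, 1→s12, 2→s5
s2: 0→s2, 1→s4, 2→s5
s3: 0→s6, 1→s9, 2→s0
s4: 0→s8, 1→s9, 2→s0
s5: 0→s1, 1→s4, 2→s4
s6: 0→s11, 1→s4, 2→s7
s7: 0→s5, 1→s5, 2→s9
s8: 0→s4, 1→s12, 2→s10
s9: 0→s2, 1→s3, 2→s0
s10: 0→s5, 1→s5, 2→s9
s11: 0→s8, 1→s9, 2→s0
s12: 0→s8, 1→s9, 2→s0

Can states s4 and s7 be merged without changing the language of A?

P0 = {s0,s1,s2,s3,s4,s6,s7,s8,s9,s10,s11,s12} | {s5}.
Split {s0,s1,s2,s3,s4,s6,s7,s8,s9,s10,s11,s12} by δ(·,0) → {s0,s1,s2,s3,s4,s6,s8,s9,s11,s12} and {s7,s10}.
On input 2, block {s0,s1,s2,s3,s4,s6,s8,s9,s11,s12} splits into {s0,s3,s4,s9,s11,s12} and {s1,s2} and {s6,s8}.
Refine {s0,s3,s4,s9,s11,s12} on symbol 0: members go to different blocks, giving {s0,s3,s4,s11,s12} and {s9}.
On input 1, block {s0,s3,s4,s11,s12} splits into {s3,s4,s11,s12} and {s0}.
Stable partition: {s3,s4,s11,s12} | {s5} | {s7,s10} | {s1,s2} | {s6,s8} | {s9} | {s0} — 7 equivalence classes.
s4 and s7 end up in different blocks, so they are distinguishable. For instance, the string '0' is accepted from only s4.

No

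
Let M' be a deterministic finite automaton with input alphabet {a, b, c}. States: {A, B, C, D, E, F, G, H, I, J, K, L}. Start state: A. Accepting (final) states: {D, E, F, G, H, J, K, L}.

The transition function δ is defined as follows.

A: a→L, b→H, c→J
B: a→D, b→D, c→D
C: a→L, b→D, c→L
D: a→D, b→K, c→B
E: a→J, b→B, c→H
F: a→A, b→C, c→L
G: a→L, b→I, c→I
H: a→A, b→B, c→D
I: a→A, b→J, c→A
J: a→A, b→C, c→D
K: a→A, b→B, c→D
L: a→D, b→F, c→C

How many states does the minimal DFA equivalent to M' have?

4

Reachable states from the start: {A,B,C,D,F,H,J,K,L}. Unreachable: {E,G,I} — drop them.
Initial partition by acceptance: {D,F,H,J,K,L} | {A,B,C}.
On input a, block {D,F,H,J,K,L} splits into {F,H,J,K} and {D,L}.
On input b, block {A,B,C} splits into {B,C} and {A}.
The partition is now stable with 4 blocks: {F,H,J,K} | {B,C} | {D,L} | {A}.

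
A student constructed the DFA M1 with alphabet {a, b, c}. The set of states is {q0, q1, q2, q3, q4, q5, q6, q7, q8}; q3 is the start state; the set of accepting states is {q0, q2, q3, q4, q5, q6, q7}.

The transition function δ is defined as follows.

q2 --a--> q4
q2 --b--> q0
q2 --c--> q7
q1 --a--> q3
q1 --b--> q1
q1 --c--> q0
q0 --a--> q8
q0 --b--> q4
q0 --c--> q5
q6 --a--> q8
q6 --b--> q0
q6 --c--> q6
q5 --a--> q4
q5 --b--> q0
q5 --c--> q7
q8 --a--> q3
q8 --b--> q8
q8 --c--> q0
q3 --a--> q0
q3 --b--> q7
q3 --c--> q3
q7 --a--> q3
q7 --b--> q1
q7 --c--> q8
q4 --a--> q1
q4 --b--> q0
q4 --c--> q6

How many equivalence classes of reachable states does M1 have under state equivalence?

Reachable states from the start: {q0,q1,q3,q4,q5,q6,q7,q8}. Unreachable: {q2} — drop them.
Initial partition by acceptance: {q0,q3,q4,q5,q6,q7} | {q1,q8}.
Split {q0,q3,q4,q5,q6,q7} by δ(·,a) → {q0,q4,q6} and {q3,q5,q7}.
On input c, block {q0,q4,q6} splits into {q4,q6} and {q0}.
Split {q3,q5,q7} by δ(·,a) → {q3} and {q5} and {q7}.
The partition is now stable with 6 blocks: {q4,q6} | {q1,q8} | {q3} | {q0} | {q5} | {q7}.

6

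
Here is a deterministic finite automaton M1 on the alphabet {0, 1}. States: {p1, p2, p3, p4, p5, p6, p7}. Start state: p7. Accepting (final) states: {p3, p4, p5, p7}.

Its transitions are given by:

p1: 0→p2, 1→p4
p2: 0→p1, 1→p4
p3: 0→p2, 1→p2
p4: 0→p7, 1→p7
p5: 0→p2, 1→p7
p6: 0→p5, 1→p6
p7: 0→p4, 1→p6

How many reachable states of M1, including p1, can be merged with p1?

2

First remove the unreachable states {p3}; 6 states remain.
P0 = {p4,p5,p7} | {p1,p2,p6}.
On input 0, block {p4,p5,p7} splits into {p4,p7} and {p5}.
On input 1, block {p4,p7} splits into {p4} and {p7}.
Refine {p1,p2,p6} on symbol 0: members go to different blocks, giving {p1,p2} and {p6}.
No further refinement is possible. Final partition (5 blocks): {p4} | {p1,p2} | {p5} | {p7} | {p6}.
The equivalence class containing p1 is {p1,p2}, of size 2.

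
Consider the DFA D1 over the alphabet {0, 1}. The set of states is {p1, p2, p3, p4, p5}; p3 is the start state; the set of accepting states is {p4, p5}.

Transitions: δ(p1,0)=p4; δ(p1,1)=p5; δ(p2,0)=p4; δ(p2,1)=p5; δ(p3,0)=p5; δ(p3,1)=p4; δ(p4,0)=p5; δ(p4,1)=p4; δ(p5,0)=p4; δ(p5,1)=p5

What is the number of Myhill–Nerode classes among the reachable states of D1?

2

States {p1,p2} cannot be reached from the start state, so discard them.
P0 = {p4,p5} | {p3}.
The partition is now stable with 2 blocks: {p4,p5} | {p3}.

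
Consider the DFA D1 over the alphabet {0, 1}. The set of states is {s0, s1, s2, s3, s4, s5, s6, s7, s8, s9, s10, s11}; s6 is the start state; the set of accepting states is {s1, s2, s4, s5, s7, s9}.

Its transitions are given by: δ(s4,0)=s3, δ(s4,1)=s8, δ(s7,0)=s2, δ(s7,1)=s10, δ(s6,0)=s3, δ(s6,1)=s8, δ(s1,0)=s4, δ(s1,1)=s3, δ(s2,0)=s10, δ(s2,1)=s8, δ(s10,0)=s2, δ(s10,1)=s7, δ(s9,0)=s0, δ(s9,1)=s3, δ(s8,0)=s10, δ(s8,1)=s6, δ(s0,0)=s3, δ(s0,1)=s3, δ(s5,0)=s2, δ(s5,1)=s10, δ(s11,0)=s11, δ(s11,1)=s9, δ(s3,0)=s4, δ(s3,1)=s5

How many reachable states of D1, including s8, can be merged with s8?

2

States {s0,s1,s9,s11} cannot be reached from the start state, so discard them.
Initial partition by acceptance: {s2,s4,s5,s7} | {s3,s6,s8,s10}.
On input 0, block {s2,s4,s5,s7} splits into {s2,s4} and {s5,s7}.
Refine {s3,s6,s8,s10} on symbol 0: members go to different blocks, giving {s3,s10} and {s6,s8}.
No further refinement is possible. Final partition (4 blocks): {s2,s4} | {s3,s10} | {s5,s7} | {s6,s8}.
State s8 belongs to the block {s6,s8}, which has 2 states.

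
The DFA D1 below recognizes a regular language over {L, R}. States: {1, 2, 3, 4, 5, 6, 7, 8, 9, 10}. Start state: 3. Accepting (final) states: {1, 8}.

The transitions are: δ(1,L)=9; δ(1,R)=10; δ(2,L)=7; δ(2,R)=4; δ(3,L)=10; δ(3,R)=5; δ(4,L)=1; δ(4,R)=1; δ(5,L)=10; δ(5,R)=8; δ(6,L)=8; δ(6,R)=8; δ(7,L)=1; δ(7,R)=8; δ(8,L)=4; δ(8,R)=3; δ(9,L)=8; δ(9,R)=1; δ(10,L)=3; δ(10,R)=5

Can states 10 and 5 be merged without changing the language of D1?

No

Reachable states from the start: {1,3,4,5,8,9,10}. Unreachable: {2,6,7} — drop them.
Initial partition by acceptance: {1,8} | {3,4,5,9,10}.
Split {3,4,5,9,10} by δ(·,L) → {3,5,10} and {4,9}.
Split {3,5,10} by δ(·,R) → {3,10} and {5}.
No further refinement is possible. Final partition (4 blocks): {1,8} | {3,10} | {4,9} | {5}.
10 and 5 end up in different blocks, so they are distinguishable. For instance, the string 'R' is accepted from only 5.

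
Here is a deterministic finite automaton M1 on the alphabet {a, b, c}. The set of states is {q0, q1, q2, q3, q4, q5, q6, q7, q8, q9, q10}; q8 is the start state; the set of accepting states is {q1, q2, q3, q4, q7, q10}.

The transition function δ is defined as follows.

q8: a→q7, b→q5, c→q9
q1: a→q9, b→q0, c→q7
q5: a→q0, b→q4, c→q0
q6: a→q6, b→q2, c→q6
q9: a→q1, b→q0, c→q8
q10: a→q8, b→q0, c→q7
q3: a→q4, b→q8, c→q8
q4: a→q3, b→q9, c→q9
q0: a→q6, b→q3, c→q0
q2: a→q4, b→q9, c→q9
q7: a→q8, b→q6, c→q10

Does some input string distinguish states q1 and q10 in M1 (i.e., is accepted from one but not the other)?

No

Every state is reachable, so we keep all 11.
Initial partition by acceptance: {q1,q2,q3,q4,q7,q10} | {q0,q5,q6,q8,q9}.
Split {q1,q2,q3,q4,q7,q10} by δ(·,a) → {q1,q7,q10} and {q2,q3,q4}.
Refine {q0,q5,q6,q8,q9} on symbol a: members go to different blocks, giving {q0,q5,q6} and {q8,q9}.
The partition is now stable with 4 blocks: {q1,q7,q10} | {q0,q5,q6} | {q2,q3,q4} | {q8,q9}.
q1 and q10 lie in the same block of the stable partition, so they are equivalent — no string distinguishes them.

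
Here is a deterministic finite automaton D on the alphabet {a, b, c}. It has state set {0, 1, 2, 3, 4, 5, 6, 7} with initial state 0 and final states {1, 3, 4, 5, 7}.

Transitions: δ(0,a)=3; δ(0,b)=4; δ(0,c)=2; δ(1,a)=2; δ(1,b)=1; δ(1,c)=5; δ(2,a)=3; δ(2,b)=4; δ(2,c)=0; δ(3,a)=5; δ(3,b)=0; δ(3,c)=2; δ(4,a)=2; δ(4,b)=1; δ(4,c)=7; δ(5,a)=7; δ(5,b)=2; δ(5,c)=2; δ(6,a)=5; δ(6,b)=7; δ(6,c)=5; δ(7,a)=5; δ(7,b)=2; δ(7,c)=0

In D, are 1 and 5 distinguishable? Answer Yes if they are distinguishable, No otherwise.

Yes

Reachable states from the start: {0,1,2,3,4,5,7}. Unreachable: {6} — drop them.
Initial partition by acceptance: {1,3,4,5,7} | {0,2}.
Refine {1,3,4,5,7} on symbol a: members go to different blocks, giving {3,5,7} and {1,4}.
No further refinement is possible. Final partition (3 blocks): {3,5,7} | {0,2} | {1,4}.
1 and 5 end up in different blocks, so they are distinguishable. For instance, the string 'a' is accepted from only 5.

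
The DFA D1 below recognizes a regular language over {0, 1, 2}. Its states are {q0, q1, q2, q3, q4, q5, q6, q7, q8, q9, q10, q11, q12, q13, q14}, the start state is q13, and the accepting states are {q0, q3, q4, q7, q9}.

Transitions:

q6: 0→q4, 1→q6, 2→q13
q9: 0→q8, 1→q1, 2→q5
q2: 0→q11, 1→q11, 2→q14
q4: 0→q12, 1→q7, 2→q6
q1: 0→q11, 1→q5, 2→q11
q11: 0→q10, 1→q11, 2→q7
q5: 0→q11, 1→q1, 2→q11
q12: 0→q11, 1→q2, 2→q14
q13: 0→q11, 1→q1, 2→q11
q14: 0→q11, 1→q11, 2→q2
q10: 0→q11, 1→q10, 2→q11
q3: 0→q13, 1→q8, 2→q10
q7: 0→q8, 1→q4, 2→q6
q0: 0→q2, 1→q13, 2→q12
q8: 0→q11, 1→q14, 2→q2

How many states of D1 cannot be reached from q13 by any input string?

3

BFS from q13 reaches {q1, q2, q4, q5, q6, q7, q8, q10, q11, q12, q13, q14}; the 3 state(s) q0, q3, q9 are never visited.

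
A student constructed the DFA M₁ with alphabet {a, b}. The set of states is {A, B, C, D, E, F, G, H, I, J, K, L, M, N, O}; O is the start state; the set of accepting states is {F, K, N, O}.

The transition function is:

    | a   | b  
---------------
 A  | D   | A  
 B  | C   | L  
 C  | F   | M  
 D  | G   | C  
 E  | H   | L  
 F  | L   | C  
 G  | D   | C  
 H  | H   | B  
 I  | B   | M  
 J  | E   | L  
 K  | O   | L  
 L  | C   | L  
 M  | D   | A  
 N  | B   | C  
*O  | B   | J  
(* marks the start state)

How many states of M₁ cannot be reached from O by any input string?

Starting at O and following transitions, the reachable set is {A, B, C, D, E, F, G, H, J, L, M, O}. That leaves I, K, N unreachable — 3 in total.

3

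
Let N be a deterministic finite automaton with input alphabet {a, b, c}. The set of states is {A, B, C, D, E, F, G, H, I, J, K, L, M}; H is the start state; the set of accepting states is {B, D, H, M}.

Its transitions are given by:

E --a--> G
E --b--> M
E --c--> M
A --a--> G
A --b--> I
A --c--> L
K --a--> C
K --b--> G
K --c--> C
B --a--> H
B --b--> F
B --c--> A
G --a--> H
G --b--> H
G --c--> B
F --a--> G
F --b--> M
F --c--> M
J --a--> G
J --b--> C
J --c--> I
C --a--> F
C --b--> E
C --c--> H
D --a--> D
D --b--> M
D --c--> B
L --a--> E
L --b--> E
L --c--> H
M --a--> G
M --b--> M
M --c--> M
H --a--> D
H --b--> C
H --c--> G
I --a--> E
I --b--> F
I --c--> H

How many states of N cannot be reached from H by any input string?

No path from H leads to J, K; the other 11 states are all reachable.

2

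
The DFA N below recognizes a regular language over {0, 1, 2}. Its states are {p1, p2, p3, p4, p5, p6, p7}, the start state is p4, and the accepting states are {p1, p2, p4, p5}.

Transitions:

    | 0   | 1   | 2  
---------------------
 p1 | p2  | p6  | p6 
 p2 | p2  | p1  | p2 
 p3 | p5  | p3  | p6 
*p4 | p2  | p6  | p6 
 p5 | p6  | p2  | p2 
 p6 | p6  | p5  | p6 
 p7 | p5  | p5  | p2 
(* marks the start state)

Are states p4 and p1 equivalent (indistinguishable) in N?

Yes

First remove the unreachable states {p3,p7}; 5 states remain.
P0 = {p1,p2,p4,p5} | {p6}.
Refine {p1,p2,p4,p5} on symbol 0: members go to different blocks, giving {p1,p2,p4} and {p5}.
Refine {p1,p2,p4} on symbol 1: members go to different blocks, giving {p1,p4} and {p2}.
The partition is now stable with 4 blocks: {p1,p4} | {p6} | {p5} | {p2}.
p4 and p1 lie in the same block of the stable partition, so they are equivalent — no string distinguishes them.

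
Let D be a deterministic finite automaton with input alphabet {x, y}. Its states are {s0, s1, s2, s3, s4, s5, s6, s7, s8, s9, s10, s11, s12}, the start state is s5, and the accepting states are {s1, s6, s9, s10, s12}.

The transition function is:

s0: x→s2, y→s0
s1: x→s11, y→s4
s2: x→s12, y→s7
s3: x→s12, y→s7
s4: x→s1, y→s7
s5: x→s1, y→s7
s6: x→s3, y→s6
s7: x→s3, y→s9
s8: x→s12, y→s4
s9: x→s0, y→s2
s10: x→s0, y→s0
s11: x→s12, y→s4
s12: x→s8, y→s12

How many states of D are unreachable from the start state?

BFS from s5 reaches {s0, s1, s2, s3, s4, s5, s7, s8, s9, s11, s12}; the 2 state(s) s6, s10 are never visited.

2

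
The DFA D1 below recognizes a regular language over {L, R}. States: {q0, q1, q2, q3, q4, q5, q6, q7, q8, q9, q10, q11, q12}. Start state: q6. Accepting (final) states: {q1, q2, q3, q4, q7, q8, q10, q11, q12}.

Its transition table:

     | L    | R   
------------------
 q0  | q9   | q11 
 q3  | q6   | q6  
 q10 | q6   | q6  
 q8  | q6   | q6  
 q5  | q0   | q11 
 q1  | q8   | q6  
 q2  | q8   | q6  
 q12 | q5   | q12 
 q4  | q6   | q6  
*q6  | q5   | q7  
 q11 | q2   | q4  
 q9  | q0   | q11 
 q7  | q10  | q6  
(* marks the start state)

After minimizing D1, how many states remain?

5

First remove the unreachable states {q1,q3,q12}; 10 states remain.
P0 = {q2,q4,q7,q8,q10,q11} | {q0,q5,q6,q9}.
On input L, block {q2,q4,q7,q8,q10,q11} splits into {q2,q7,q11} and {q4,q8,q10}.
On input L, block {q2,q7,q11} splits into {q2,q7} and {q11}.
Refine {q0,q5,q6,q9} on symbol R: members go to different blocks, giving {q0,q5,q9} and {q6}.
Stable partition: {q2,q7} | {q0,q5,q9} | {q4,q8,q10} | {q11} | {q6} — 5 equivalence classes.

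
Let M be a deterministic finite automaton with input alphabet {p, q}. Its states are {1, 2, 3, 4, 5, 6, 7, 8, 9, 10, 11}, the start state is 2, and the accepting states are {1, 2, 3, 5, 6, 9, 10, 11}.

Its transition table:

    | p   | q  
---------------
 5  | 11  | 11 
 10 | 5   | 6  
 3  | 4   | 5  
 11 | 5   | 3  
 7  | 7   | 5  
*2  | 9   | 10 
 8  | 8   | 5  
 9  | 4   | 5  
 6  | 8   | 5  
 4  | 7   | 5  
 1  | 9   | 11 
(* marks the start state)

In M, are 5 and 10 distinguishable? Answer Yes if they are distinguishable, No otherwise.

Reachable states from the start: {2,3,4,5,6,7,8,9,10,11}. Unreachable: {1} — drop them.
P0 = {2,3,5,6,9,10,11} | {4,7,8}.
On input p, block {2,3,5,6,9,10,11} splits into {2,5,10,11} and {3,6,9}.
On input p, block {2,5,10,11} splits into {5,10,11} and {2}.
Refine {5,10,11} on symbol q: members go to different blocks, giving {10,11} and {5}.
Stable partition: {10,11} | {4,7,8} | {3,6,9} | {2} | {5} — 5 equivalence classes.
5 and 10 end up in different blocks, so they are distinguishable. For instance, the string 'qp' is accepted from only 5.

Yes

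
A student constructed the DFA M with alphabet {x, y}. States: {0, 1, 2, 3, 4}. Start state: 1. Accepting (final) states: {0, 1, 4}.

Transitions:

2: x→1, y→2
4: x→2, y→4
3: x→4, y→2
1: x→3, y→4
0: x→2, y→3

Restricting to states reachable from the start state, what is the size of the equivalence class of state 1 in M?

2

States {0} cannot be reached from the start state, so discard them.
P0 = {1,4} | {2,3}.
No further refinement is possible. Final partition (2 blocks): {1,4} | {2,3}.
State 1 belongs to the block {1,4}, which has 2 states.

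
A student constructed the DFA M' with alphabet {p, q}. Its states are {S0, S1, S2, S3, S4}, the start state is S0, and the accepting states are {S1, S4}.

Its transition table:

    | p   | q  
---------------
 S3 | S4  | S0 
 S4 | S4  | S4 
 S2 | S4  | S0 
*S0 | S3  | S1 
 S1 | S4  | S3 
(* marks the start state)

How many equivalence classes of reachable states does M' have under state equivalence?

First remove the unreachable states {S2}; 4 states remain.
Initial partition by acceptance: {S1,S4} | {S0,S3}.
Refine {S1,S4} on symbol q: members go to different blocks, giving {S1} and {S4}.
On input p, block {S0,S3} splits into {S0} and {S3}.
The partition is now stable with 4 blocks: {S1} | {S0} | {S4} | {S3}.

4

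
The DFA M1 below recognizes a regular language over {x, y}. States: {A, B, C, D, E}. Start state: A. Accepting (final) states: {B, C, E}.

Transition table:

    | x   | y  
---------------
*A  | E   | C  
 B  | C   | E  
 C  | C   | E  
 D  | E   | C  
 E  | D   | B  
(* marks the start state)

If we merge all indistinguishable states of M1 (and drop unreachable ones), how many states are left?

3

Start with accepting vs non-accepting: {B,C,E} | {A,D}.
On input x, block {B,C,E} splits into {B,C} and {E}.
Stable partition: {B,C} | {A,D} | {E} — 3 equivalence classes.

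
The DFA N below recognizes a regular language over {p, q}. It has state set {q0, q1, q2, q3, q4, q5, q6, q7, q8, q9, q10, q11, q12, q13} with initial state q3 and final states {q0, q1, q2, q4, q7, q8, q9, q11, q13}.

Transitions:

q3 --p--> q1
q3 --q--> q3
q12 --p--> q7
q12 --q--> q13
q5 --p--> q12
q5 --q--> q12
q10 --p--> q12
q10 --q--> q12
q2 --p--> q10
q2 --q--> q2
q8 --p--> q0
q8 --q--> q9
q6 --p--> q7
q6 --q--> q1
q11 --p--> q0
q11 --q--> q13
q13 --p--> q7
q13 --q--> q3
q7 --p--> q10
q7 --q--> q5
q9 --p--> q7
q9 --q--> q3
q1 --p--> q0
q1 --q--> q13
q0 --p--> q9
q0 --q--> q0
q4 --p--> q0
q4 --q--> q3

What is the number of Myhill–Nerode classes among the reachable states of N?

7

States {q2,q4,q6,q8,q11} cannot be reached from the start state, so discard them.
Start with accepting vs non-accepting: {q0,q1,q7,q9,q13} | {q3,q5,q10,q12}.
On input p, block {q0,q1,q7,q9,q13} splits into {q0,q1,q9,q13} and {q7}.
On input p, block {q0,q1,q9,q13} splits into {q0,q1} and {q9,q13}.
On input p, block {q0,q1} splits into {q0} and {q1}.
On input p, block {q3,q5,q10,q12} splits into {q5,q10} and {q3} and {q12}.
Stable partition: {q0} | {q5,q10} | {q7} | {q9,q13} | {q1} | {q3} | {q12} — 7 equivalence classes.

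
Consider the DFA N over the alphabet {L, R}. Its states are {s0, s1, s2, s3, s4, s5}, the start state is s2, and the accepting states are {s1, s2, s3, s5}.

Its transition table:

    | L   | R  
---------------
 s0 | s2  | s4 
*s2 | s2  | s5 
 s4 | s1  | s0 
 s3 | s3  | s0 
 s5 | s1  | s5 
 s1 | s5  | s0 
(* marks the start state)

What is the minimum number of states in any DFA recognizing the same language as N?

5

States {s3} cannot be reached from the start state, so discard them.
Initial partition by acceptance: {s1,s2,s5} | {s0,s4}.
Split {s1,s2,s5} by δ(·,R) → {s2,s5} and {s1}.
Split {s2,s5} by δ(·,L) → {s2} and {s5}.
Split {s0,s4} by δ(·,L) → {s0} and {s4}.
Stable partition: {s2} | {s0} | {s1} | {s5} | {s4} — 5 equivalence classes.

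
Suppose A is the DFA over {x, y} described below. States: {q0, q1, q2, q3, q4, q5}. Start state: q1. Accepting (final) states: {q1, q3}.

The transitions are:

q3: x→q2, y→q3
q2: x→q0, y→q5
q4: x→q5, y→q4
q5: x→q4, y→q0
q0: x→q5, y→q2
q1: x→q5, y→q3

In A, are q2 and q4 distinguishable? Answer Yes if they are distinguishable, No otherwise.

No

All states are reachable from the start state.
P0 = {q1,q3} | {q0,q2,q4,q5}.
No further refinement is possible. Final partition (2 blocks): {q1,q3} | {q0,q2,q4,q5}.
q2 and q4 lie in the same block of the stable partition, so they are equivalent — no string distinguishes them.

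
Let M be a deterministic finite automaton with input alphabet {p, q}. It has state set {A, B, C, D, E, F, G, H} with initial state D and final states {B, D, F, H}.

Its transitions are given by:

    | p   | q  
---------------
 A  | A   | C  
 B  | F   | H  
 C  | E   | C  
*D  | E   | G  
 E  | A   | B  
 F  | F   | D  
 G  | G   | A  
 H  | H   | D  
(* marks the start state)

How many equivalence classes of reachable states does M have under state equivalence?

Initial partition by acceptance: {B,D,F,H} | {A,C,E,G}.
Split {B,D,F,H} by δ(·,p) → {B,F,H} and {D}.
On input q, block {B,F,H} splits into {F,H} and {B}.
Split {A,C,E,G} by δ(·,q) → {A,C,G} and {E}.
Refine {A,C,G} on symbol p: members go to different blocks, giving {A,G} and {C}.
Refine {A,G} on symbol q: members go to different blocks, giving {A} and {G}.
No further refinement is possible. Final partition (7 blocks): {F,H} | {A} | {D} | {B} | {E} | {C} | {G}.

7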